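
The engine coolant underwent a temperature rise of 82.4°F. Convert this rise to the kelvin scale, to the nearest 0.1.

An interval of 1°F corresponds to 5/9 K.
82.4 × 5/9 = 45.8.

45.8 K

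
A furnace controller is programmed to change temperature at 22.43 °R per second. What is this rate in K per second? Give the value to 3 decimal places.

Since only a temperature interval is involved, the additive offset between the scales drops out.
A change of 1°R is a change of 5/9 K, so 22.43 × 5/9 = 12.461.

12.461 K/second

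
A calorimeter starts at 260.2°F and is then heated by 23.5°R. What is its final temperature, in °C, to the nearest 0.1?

Initial temperature in Celsius: (260.2 - 32) × 5/9 = 126.7778°C.
The 23.5°R change is an interval, so only the factor 5/9 applies: +23.5 × 5/9 = +13.0556°C.
Final Celsius temperature: 126.7778 + 13.0556 = 139.8333°C.

139.8°C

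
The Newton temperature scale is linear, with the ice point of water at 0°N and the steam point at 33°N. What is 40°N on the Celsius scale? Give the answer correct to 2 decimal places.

Linear interpolation between the fixed points: C = (40 - 0) × 100 / (33 - 0) = 121.2121°C.

121.21°C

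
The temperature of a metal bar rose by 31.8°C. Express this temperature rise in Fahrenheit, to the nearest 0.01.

57.24°F

Only the scale ratio 1.8 matters for a change in temperature.
31.8 × 1.8 = 57.24.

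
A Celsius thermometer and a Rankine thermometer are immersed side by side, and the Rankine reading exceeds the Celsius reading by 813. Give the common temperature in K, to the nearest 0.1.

Let x be the Celsius reading; then the Rankine reading is 1.8·x + 491.67.
(1.8·x + 491.67) - x = 813  ⇒  (0.8)·x = 321.33  ⇒  x = 401.6625°C.
In kelvin: 401.6625 + 273.15 = 674.8 K.

674.8 K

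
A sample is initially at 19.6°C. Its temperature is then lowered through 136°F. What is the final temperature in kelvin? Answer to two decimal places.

The 136°F change is an interval, so only the factor 5/9 applies: -136 × 5/9 = -75.5556°C.
Final Celsius temperature: 19.6000 - 75.5556 = -55.9556°C.
In kelvin: -55.9556 + 273.15 = 217.19 K.

217.19 K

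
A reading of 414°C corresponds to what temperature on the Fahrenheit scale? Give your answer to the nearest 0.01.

777.20°F

In Fahrenheit: 414.0000 × 1.8 + 32 = 777.20°F.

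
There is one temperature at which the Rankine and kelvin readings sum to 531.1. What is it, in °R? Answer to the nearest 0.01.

Let R be the Rankine reading. The kelvin reading is K = 5/9·R.
Require R + K = 531.1: (14/9)·R = 531.1.
R = (531.1) / (14/9) = 341.42.

341.42°R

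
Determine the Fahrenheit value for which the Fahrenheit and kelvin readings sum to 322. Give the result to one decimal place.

42.8°F

Let F be the Fahrenheit reading. The kelvin reading is K = 5/9·F + 255.372.
Require F + K = 322: (14/9)·F + 255.372 = 322.
F = (322 - 255.372) / (14/9) = 42.8.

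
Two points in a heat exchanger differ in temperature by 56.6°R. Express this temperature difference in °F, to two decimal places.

Rankine and Fahrenheit degrees are the same size, so the interval is unchanged: 56.60.

56.60°F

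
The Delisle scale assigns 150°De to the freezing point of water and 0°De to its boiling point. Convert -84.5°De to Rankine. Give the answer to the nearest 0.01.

773.07°R

Linear interpolation between the fixed points: C = (-84.5 - 150) × 100 / (0 - 150) = 156.3333°C.
Then 156.3333 × 1.8 + 491.67 = 773.07°R.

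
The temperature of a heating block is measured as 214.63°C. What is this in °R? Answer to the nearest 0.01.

In Rankine: 214.6300 × 1.8 + 491.67 = 878.00°R.

878.00°R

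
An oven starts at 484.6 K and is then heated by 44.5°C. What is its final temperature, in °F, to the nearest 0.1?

Initial temperature in Celsius: 484.6 - 273.15 = 211.4500°C.
Final Celsius temperature: 211.4500 + 44.5000 = 255.9500°C.
In Fahrenheit: 255.9500 × 1.8 + 32 = 492.7°F.

492.7°F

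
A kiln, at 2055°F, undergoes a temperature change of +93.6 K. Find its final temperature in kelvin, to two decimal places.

Initial temperature in Celsius: (2055 - 32) × 5/9 = 1123.8889°C.
The 93.6 K change is an interval; Kelvin and Celsius degrees are the same size, so ΔC = +93.6°C.
Final Celsius temperature: 1123.8889 + 93.6000 = 1217.4889°C.
In kelvin: 1217.4889 + 273.15 = 1490.64 K.

1490.64 K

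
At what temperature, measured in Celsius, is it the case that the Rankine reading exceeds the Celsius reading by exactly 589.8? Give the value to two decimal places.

Let C be the Celsius reading. The Rankine reading is R = 1.8·C + 491.67.
Require R - C = 589.8: (0.8)·C + 491.67 = 589.8.
C = (589.8 - 491.67) / (0.8) = 122.66.

122.66°C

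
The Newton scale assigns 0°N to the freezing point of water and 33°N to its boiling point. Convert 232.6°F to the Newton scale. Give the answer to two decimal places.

36.78°N

First in Celsius: (232.6 - 32) × 5/9 = 111.4444°C.
Linearly onto the Newton scale: 0 + (111.4444 / 100) × (33 - 0) = 36.78°N.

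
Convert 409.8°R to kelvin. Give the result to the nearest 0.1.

227.7 K

In Celsius: (409.8 - 491.67) × 5/9 = -45.4833°C.
In kelvin: -45.4833 + 273.15 = 227.7 K.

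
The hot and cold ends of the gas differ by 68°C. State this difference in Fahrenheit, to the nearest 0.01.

122.40°F

Only the scale ratio 1.8 matters for a change in temperature.
68 × 1.8 = 122.40.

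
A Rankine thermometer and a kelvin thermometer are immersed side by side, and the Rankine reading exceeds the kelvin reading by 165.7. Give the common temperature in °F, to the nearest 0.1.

Let x be the Rankine reading; then the kelvin reading is 5/9·x.
(5/9·x) - x = -165.7  ⇒  (-4/9)·x = -165.7  ⇒  x = 372.8250°R.
In Celsius: (372.825 - 491.67) × 5/9 = -66.0250°C.
In Fahrenheit: -66.0250 × 1.8 + 32 = -86.8°F.

-86.8°F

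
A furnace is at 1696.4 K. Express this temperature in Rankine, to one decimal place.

In Celsius: 1696.4 - 273.15 = 1423.2500°C.
In Rankine: 1423.2500 × 1.8 + 491.67 = 3053.5°R.

3053.5°R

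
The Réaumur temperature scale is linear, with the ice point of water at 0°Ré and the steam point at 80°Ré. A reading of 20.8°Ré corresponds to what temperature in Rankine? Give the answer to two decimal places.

538.47°R

Linear interpolation between the fixed points: C = (20.8 - 0) × 100 / (80 - 0) = 26.0000°C.
Then 26.0000 × 1.8 + 491.67 = 538.47°R.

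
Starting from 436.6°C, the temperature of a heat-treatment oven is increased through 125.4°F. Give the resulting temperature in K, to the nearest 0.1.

The 125.4°F change is an interval, so only the factor 5/9 applies: +125.4 × 5/9 = +69.6667°C.
Final Celsius temperature: 436.6000 + 69.6667 = 506.2667°C.
In kelvin: 506.2667 + 273.15 = 779.4 K.

779.4 K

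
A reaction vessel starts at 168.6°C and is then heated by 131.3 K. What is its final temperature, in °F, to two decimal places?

571.82°F

The 131.3 K change is an interval; Kelvin and Celsius degrees are the same size, so ΔC = +131.3°C.
Final Celsius temperature: 168.6000 + 131.3000 = 299.9000°C.
In Fahrenheit: 299.9000 × 1.8 + 32 = 571.82°F.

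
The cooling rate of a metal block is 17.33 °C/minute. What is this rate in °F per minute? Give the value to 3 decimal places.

31.194 °F/minute

The quantity depends on a temperature interval, so only the ratio of degree sizes applies; the offset between the scales is irrelevant.
A change of 1°C is a change of 1.8°F, so 17.33 × 1.8 = 31.194.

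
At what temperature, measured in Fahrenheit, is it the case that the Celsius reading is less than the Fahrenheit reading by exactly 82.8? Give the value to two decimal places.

Let F be the Fahrenheit reading. The Celsius reading is C = 5/9·F - 17.7778.
Require C - F = -82.8: (-4/9)·F - 17.7778 = -82.8.
F = (-82.8 + 17.7778) / (-4/9) = 146.30.

146.30°F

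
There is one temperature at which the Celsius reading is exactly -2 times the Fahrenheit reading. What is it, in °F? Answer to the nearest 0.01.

Let F be the Fahrenheit reading. The Celsius reading is C = 5/9·F - 17.7778.
Require C = -2·F: 5/9·F - 17.7778 = -2·F.
(23/9)·F = 17.7778  ⇒  F = 6.96.

6.96°F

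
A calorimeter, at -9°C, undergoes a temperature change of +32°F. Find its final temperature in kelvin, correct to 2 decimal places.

281.93 K

The 32°F change is an interval, so only the factor 5/9 applies: +32 × 5/9 = +17.7778°C.
Final Celsius temperature: -9.0000 + 17.7778 = 8.7778°C.
In kelvin: 8.7778 + 273.15 = 281.93 K.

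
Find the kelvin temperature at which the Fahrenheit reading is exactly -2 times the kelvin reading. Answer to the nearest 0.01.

Let K be the kelvin reading. The Fahrenheit reading is F = 1.8·K - 459.67.
Require F = -2·K: 1.8·K - 459.67 = -2·K.
(3.8)·K = 459.67  ⇒  K = 120.97.

120.97 K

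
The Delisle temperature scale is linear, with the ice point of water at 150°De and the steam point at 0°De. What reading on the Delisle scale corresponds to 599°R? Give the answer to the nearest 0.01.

60.56°De

First in Celsius: (599 - 491.67) × 5/9 = 59.6278°C.
Linearly onto the Delisle scale: 150 + (59.6278 / 100) × (0 - 150) = 60.56°De.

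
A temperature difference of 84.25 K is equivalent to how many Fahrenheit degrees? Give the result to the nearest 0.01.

Only the scale ratio 1.8 matters for a change in temperature.
84.25 × 1.8 = 151.65.

151.65°F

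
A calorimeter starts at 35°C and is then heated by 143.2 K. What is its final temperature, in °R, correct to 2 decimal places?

812.43°R

The 143.2 K change is an interval; Kelvin and Celsius degrees are the same size, so ΔC = +143.2°C.
Final Celsius temperature: 35.0000 + 143.2000 = 178.2000°C.
In Rankine: 178.2000 × 1.8 + 491.67 = 812.43°R.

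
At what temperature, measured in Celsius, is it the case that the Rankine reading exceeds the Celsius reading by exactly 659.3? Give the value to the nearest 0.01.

209.54°C

Let C be the Celsius reading. The Rankine reading is R = 1.8·C + 491.67.
Require R - C = 659.3: (0.8)·C + 491.67 = 659.3.
C = (659.3 - 491.67) / (0.8) = 209.54.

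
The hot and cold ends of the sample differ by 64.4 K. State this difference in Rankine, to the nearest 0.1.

An interval of 1 K corresponds to 1.8°R.
64.4 × 1.8 = 115.9.

115.9°R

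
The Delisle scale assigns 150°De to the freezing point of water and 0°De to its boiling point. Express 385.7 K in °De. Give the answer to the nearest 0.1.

-18.8°De

First in Celsius: 385.7 - 273.15 = 112.5500°C.
Linearly onto the Delisle scale: 150 + (112.5500 / 100) × (0 - 150) = -18.8°De.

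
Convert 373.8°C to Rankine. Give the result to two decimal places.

1164.51°R

In Rankine: 373.8000 × 1.8 + 491.67 = 1164.51°R.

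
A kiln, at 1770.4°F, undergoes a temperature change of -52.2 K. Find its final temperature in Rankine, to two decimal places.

Initial temperature in Celsius: (1770.4 - 32) × 5/9 = 965.7778°C.
The 52.2 K change is an interval; Kelvin and Celsius degrees are the same size, so ΔC = -52.2°C.
Final Celsius temperature: 965.7778 - 52.2000 = 913.5778°C.
In Rankine: 913.5778 × 1.8 + 491.67 = 2136.11°R.

2136.11°R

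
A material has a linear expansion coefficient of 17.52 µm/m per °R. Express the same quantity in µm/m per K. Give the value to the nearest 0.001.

31.536 µm/m per K

The quantity depends on a temperature interval, so only the ratio of degree sizes applies; the offset between the scales is irrelevant.
A change of 1 K is a change of 1.8°R, so per K the value is 17.52 × 1.8 = 31.536.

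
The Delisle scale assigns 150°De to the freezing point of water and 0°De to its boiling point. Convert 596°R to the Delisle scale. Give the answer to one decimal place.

First in Celsius: (596 - 491.67) × 5/9 = 57.9611°C.
Linearly onto the Delisle scale: 150 + (57.9611 / 100) × (0 - 150) = 63.1°De.

63.1°De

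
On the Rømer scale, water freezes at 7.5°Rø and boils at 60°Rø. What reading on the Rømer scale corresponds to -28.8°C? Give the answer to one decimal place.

Linearly onto the Rømer scale: 7.5 + (-28.8000 / 100) × (60 - 7.5) = -7.6°Rø.

-7.6°Rø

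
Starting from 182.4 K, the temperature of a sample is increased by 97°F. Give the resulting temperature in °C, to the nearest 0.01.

-36.86°C

Initial temperature in Celsius: 182.4 - 273.15 = -90.7500°C.
The 97°F change is an interval, so only the factor 5/9 applies: +97 × 5/9 = +53.8889°C.
Final Celsius temperature: -90.7500 + 53.8889 = -36.8611°C.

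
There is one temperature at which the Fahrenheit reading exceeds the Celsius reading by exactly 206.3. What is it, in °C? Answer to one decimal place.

Let C be the Celsius reading. The Fahrenheit reading is F = 1.8·C + 32.
Require F - C = 206.3: (0.8)·C + 32 = 206.3.
C = (206.3 - 32) / (0.8) = 217.9.

217.9°C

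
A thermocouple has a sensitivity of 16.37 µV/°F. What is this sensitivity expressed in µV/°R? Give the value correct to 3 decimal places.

16.370 µV/°R

Since only a temperature interval is involved, the additive offset between the scales drops out.
A change of 1°R is a change of 1°F, so per °R the value is 16.37 × 1 = 16.370.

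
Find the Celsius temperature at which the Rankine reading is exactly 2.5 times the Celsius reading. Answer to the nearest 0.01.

702.39°C

Let C be the Celsius reading. The Rankine reading is R = 1.8·C + 491.67.
Require R = 2.5·C: 1.8·C + 491.67 = 2.5·C.
(-0.7)·C = -491.67  ⇒  C = 702.39.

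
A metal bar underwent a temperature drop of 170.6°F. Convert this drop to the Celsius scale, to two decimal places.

94.78°C

For a temperature interval the offset drops out; only the factor 5/9 applies.
170.6 × 5/9 = 94.78.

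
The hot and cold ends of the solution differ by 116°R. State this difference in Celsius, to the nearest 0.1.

64.4°C

For a temperature interval the offset drops out; only the factor 5/9 applies.
116 × 5/9 = 64.4.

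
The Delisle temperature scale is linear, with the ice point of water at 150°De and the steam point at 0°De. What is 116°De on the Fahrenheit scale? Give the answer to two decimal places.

72.80°F

Linear interpolation between the fixed points: C = (116 - 150) × 100 / (0 - 150) = 22.6667°C.
Then 22.6667 × 1.8 + 32 = 72.80°F.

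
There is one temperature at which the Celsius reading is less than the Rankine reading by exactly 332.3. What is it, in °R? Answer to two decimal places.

133.09°R

Let R be the Rankine reading. The Celsius reading is C = 5/9·R - 273.15.
Require C - R = -332.3: (-4/9)·R - 273.15 = -332.3.
R = (-332.3 + 273.15) / (-4/9) = 133.09.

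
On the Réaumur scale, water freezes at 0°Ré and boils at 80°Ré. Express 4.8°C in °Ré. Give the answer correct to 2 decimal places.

Linearly onto the Réaumur scale: 0 + (4.8000 / 100) × (80 - 0) = 3.84°Ré.

3.84°Ré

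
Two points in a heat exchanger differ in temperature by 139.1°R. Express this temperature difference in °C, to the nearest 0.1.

77.3°C

Only the scale ratio 5/9 matters for a change in temperature.
139.1 × 5/9 = 77.3.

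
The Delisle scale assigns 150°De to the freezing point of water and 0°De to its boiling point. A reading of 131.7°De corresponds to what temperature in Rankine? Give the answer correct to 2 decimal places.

Linear interpolation between the fixed points: C = (131.7 - 150) × 100 / (0 - 150) = 12.2000°C.
Then 12.2000 × 1.8 + 491.67 = 513.63°R.

513.63°R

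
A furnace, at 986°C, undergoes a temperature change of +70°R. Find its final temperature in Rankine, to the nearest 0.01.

2336.47°R

The 70°R change is an interval, so only the factor 5/9 applies: +70 × 5/9 = +38.8889°C.
Final Celsius temperature: 986.0000 + 38.8889 = 1024.8889°C.
In Rankine: 1024.8889 × 1.8 + 491.67 = 2336.47°R.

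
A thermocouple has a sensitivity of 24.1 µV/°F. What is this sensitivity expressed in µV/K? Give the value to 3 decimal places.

43.380 µV/K

The quantity depends on a temperature interval, so only the ratio of degree sizes applies; the offset between the scales is irrelevant.
A change of 1 K is a change of 1.8°F, so per K the value is 24.1 × 1.8 = 43.380.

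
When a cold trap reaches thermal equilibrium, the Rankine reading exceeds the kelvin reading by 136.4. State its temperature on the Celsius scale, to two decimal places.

Let x be the kelvin reading; then the Rankine reading is 1.8·x.
(1.8·x) - x = 136.4  ⇒  (0.8)·x = 136.4  ⇒  x = 170.5000 K.
In Celsius: 170.5 - 273.15 = -102.65°C.

-102.65°C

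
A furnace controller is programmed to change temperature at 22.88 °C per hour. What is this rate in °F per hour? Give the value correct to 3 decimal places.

41.184 °F/hour

Since only a temperature interval is involved, the additive offset between the scales drops out.
A change of 1°C is a change of 1.8°F, so 22.88 × 1.8 = 41.184.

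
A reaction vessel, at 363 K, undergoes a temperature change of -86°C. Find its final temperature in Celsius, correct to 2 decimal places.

Initial temperature in Celsius: 363 - 273.15 = 89.8500°C.
Final Celsius temperature: 89.8500 - 86.0000 = 3.8500°C.

3.85°C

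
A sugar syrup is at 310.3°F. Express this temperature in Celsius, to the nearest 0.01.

In Celsius: (310.3 - 32) × 5/9 = 154.6111°C.

154.61°C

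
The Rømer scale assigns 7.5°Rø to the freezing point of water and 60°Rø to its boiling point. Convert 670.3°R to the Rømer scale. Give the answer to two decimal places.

59.60°Rø

First in Celsius: (670.3 - 491.67) × 5/9 = 99.2389°C.
Linearly onto the Rømer scale: 7.5 + (99.2389 / 100) × (60 - 7.5) = 59.60°Rø.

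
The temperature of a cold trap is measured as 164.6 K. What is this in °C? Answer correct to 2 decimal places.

-108.55°C

In Celsius: 164.6 - 273.15 = -108.5500°C.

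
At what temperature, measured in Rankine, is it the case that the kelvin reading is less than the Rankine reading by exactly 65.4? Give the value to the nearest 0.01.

147.15°R

Let R be the Rankine reading. The kelvin reading is K = 5/9·R.
Require K - R = -65.4: (-4/9)·R = -65.4.
R = (-65.4) / (-4/9) = 147.15.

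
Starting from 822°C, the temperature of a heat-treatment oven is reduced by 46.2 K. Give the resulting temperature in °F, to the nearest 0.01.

The 46.2 K change is an interval; Kelvin and Celsius degrees are the same size, so ΔC = -46.2°C.
Final Celsius temperature: 822.0000 - 46.2000 = 775.8000°C.
In Fahrenheit: 775.8000 × 1.8 + 32 = 1428.44°F.

1428.44°F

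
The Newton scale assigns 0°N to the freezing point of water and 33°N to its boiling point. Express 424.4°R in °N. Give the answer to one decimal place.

-12.3°N

First in Celsius: (424.4 - 491.67) × 5/9 = -37.3722°C.
Linearly onto the Newton scale: 0 + (-37.3722 / 100) × (33 - 0) = -12.3°N.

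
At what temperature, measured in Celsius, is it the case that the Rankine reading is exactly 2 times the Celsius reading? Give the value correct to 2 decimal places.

2458.35°C

Let C be the Celsius reading. The Rankine reading is R = 1.8·C + 491.67.
Require R = 2·C: 1.8·C + 491.67 = 2·C.
(-0.2)·C = -491.67  ⇒  C = 2458.35.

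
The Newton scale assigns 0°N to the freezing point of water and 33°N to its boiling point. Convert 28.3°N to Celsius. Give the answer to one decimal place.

85.8°C

Linear interpolation between the fixed points: C = (28.3 - 0) × 100 / (33 - 0) = 85.7576°C.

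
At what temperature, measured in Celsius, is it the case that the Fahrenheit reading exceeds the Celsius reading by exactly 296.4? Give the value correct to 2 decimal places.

330.50°C

Let C be the Celsius reading. The Fahrenheit reading is F = 1.8·C + 32.
Require F - C = 296.4: (0.8)·C + 32 = 296.4.
C = (296.4 - 32) / (0.8) = 330.50.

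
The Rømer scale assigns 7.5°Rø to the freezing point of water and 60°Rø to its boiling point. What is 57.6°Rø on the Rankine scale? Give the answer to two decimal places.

663.44°R

Linear interpolation between the fixed points: C = (57.6 - 7.5) × 100 / (60 - 7.5) = 95.4286°C.
Then 95.4286 × 1.8 + 491.67 = 663.44°R.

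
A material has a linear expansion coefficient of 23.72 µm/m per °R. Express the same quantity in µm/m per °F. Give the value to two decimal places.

23.72 µm/m per °F

The quantity depends on a temperature interval, so only the ratio of degree sizes applies; the offset between the scales is irrelevant.
A change of 1°F is a change of 1°R, so per °F the value is 23.72 × 1 = 23.72.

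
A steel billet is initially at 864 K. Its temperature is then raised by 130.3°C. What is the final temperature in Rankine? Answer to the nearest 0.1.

1789.7°R

Initial temperature in Celsius: 864 - 273.15 = 590.8500°C.
Final Celsius temperature: 590.8500 + 130.3000 = 721.1500°C.
In Rankine: 721.1500 × 1.8 + 491.67 = 1789.7°R.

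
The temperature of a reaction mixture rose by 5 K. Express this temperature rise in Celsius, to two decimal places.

5.00°C

Kelvin and Celsius degrees are the same size, so the interval is unchanged: 5.00.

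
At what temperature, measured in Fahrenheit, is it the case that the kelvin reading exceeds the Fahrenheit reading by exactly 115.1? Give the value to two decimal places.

315.61°F

Let F be the Fahrenheit reading. The kelvin reading is K = 5/9·F + 255.372.
Require K - F = 115.1: (-4/9)·F + 255.372 = 115.1.
F = (115.1 - 255.372) / (-4/9) = 315.61.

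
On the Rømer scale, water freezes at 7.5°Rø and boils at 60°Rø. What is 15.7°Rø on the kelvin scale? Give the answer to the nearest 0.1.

288.8 K

Linear interpolation between the fixed points: C = (15.7 - 7.5) × 100 / (60 - 7.5) = 15.6190°C.
Then 15.6190 + 273.15 = 288.8 K.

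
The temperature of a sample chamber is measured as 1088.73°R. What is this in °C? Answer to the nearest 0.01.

331.70°C

In Celsius: (1088.73 - 491.67) × 5/9 = 331.7000°C.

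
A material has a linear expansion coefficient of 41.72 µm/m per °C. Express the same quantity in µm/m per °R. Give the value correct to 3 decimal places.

Since only a temperature interval is involved, the additive offset between the scales drops out.
A change of 1°R is a change of 5/9°C, so per °R the value is 41.72 × 5/9 = 23.178.

23.178 µm/m per °R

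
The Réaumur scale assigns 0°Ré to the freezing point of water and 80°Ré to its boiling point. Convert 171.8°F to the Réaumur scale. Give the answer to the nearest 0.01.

62.13°Ré

First in Celsius: (171.8 - 32) × 5/9 = 77.6667°C.
Linearly onto the Réaumur scale: 0 + (77.6667 / 100) × (80 - 0) = 62.13°Ré.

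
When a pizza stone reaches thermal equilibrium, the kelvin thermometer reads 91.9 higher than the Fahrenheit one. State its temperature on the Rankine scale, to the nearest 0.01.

827.48°R

Let x be the Fahrenheit reading; then the kelvin reading is 5/9·x + 255.372.
(5/9·x + 255.372) - x = 91.9  ⇒  (-4/9)·x = -163.472  ⇒  x = 367.8125°F.
In Celsius: (367.8125 - 32) × 5/9 = 186.5625°C.
In Rankine: 186.5625 × 1.8 + 491.67 = 827.48°R.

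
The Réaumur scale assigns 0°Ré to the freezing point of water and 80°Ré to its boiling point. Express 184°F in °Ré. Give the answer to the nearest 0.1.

First in Celsius: (184 - 32) × 5/9 = 84.4444°C.
Linearly onto the Réaumur scale: 0 + (84.4444 / 100) × (80 - 0) = 67.6°Ré.

67.6°Ré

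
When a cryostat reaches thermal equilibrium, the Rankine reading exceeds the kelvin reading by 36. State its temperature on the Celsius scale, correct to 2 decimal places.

Let x be the Rankine reading; then the kelvin reading is 5/9·x.
(5/9·x) - x = -36  ⇒  (-4/9)·x = -36  ⇒  x = 81.0000°R.
In Celsius: (81 - 491.67) × 5/9 = -228.15°C.

-228.15°C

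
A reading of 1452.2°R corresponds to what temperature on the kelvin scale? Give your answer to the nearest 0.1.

In Celsius: (1452.2 - 491.67) × 5/9 = 533.6278°C.
In kelvin: 533.6278 + 273.15 = 806.8 K.

806.8 K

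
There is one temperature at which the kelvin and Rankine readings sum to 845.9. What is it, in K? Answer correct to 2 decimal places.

Let K be the kelvin reading. The Rankine reading is R = 1.8·K.
Require K + R = 845.9: (2.8)·K = 845.9.
K = (845.9) / (2.8) = 302.11.

302.11 K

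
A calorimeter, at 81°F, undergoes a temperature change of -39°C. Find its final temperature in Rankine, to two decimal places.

Initial temperature in Celsius: (81 - 32) × 5/9 = 27.2222°C.
Final Celsius temperature: 27.2222 - 39.0000 = -11.7778°C.
In Rankine: -11.7778 × 1.8 + 491.67 = 470.47°R.

470.47°R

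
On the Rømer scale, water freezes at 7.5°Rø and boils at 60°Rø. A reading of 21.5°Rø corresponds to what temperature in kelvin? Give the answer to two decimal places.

299.82 K

Linear interpolation between the fixed points: C = (21.5 - 7.5) × 100 / (60 - 7.5) = 26.6667°C.
Then 26.6667 + 273.15 = 299.82 K.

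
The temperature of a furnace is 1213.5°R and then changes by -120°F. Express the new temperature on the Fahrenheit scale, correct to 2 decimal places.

633.83°F

Initial temperature in Celsius: (1213.5 - 491.67) × 5/9 = 401.0167°C.
The 120°F change is an interval, so only the factor 5/9 applies: -120 × 5/9 = -66.6667°C.
Final Celsius temperature: 401.0167 - 66.6667 = 334.3500°C.
In Fahrenheit: 334.3500 × 1.8 + 32 = 633.83°F.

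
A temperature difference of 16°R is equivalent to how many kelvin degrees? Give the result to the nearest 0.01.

8.89 K

Only the scale ratio 5/9 matters for a change in temperature.
16 × 5/9 = 8.89.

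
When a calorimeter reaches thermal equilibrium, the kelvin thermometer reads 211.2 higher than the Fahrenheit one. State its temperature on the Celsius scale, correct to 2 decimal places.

Let x be the Fahrenheit reading; then the kelvin reading is 5/9·x + 255.372.
(5/9·x + 255.372) - x = 211.2  ⇒  (-4/9)·x = -44.1722  ⇒  x = 99.3875°F.
In Celsius: (99.3875 - 32) × 5/9 = 37.44°C.

37.44°C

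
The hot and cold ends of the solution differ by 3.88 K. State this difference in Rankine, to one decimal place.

For a temperature interval the offset drops out; only the factor 1.8 applies.
3.88 × 1.8 = 7.0.

7.0°R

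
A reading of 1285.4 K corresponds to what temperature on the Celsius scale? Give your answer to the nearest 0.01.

1012.25°C

In Celsius: 1285.4 - 273.15 = 1012.2500°C.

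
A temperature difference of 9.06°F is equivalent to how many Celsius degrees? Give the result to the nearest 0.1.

For a temperature interval the offset drops out; only the factor 5/9 applies.
9.06 × 5/9 = 5.0.

5.0°C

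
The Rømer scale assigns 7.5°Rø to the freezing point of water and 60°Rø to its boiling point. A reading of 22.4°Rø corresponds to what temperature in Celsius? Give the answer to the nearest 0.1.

Linear interpolation between the fixed points: C = (22.4 - 7.5) × 100 / (60 - 7.5) = 28.3810°C.

28.4°C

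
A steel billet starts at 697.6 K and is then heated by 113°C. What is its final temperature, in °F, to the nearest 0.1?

999.4°F

Initial temperature in Celsius: 697.6 - 273.15 = 424.4500°C.
Final Celsius temperature: 424.4500 + 113.0000 = 537.4500°C.
In Fahrenheit: 537.4500 × 1.8 + 32 = 999.4°F.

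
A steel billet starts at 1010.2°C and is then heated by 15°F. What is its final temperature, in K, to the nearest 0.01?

1291.68 K

The 15°F change is an interval, so only the factor 5/9 applies: +15 × 5/9 = +8.3333°C.
Final Celsius temperature: 1010.2000 + 8.3333 = 1018.5333°C.
In kelvin: 1018.5333 + 273.15 = 1291.68 K.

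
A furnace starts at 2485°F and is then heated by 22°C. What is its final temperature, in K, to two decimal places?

1657.93 K

Initial temperature in Celsius: (2485 - 32) × 5/9 = 1362.7778°C.
Final Celsius temperature: 1362.7778 + 22.0000 = 1384.7778°C.
In kelvin: 1384.7778 + 273.15 = 1657.93 K.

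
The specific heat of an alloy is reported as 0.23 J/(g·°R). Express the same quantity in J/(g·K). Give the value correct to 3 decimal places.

0.414 J/(g·K)

Since only a temperature interval is involved, the additive offset between the scales drops out.
A change of 1 K is a change of 1.8°R, so per K the value is 0.23 × 1.8 = 0.414.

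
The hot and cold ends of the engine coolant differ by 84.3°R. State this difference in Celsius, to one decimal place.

An interval of 1°R corresponds to 5/9°C.
84.3 × 5/9 = 46.8.

46.8°C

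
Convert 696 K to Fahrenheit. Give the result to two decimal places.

793.13°F

In Celsius: 696 - 273.15 = 422.8500°C.
In Fahrenheit: 422.8500 × 1.8 + 32 = 793.13°F.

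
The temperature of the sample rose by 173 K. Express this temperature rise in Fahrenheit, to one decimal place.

311.4°F

For a temperature interval the offset drops out; only the factor 1.8 applies.
173 × 1.8 = 311.4.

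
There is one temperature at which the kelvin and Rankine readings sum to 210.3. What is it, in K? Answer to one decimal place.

75.1 K

Let K be the kelvin reading. The Rankine reading is R = 1.8·K.
Require K + R = 210.3: (2.8)·K = 210.3.
K = (210.3) / (2.8) = 75.1.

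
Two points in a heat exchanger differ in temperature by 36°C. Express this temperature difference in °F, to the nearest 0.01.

An interval of 1°C corresponds to 1.8°F.
36 × 1.8 = 64.80.

64.80°F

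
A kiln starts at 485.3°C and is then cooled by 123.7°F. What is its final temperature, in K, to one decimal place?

The 123.7°F change is an interval, so only the factor 5/9 applies: -123.7 × 5/9 = -68.7222°C.
Final Celsius temperature: 485.3000 - 68.7222 = 416.5778°C.
In kelvin: 416.5778 + 273.15 = 689.7 K.

689.7 K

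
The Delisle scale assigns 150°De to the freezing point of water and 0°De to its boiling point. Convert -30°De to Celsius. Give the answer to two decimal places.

Linear interpolation between the fixed points: C = (-30 - 150) × 100 / (0 - 150) = 120.0000°C.

120.00°C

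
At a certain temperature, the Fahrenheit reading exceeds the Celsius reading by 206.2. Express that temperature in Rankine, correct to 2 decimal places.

Let x be the Celsius reading; then the Fahrenheit reading is 1.8·x + 32.
(1.8·x + 32) - x = 206.2  ⇒  (0.8)·x = 174.2  ⇒  x = 217.7500°C.
In Rankine: 217.7500 × 1.8 + 491.67 = 883.62°R.

883.62°R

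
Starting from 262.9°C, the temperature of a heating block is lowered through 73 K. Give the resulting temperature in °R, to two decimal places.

The 73 K change is an interval; Kelvin and Celsius degrees are the same size, so ΔC = -73°C.
Final Celsius temperature: 262.9000 - 73.0000 = 189.9000°C.
In Rankine: 189.9000 × 1.8 + 491.67 = 833.49°R.

833.49°R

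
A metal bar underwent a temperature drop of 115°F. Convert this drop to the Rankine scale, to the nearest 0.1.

Fahrenheit and Rankine degrees are the same size, so the interval is unchanged: 115.0.

115.0°R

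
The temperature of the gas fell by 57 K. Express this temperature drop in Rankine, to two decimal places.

An interval of 1 K corresponds to 1.8°R.
57 × 1.8 = 102.60.

102.60°R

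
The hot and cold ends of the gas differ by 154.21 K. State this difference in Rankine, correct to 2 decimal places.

277.58°R

An interval of 1 K corresponds to 1.8°R.
154.21 × 1.8 = 277.58.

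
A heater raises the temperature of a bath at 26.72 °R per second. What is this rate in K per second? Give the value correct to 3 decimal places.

14.844 K/second

Since only a temperature interval is involved, the additive offset between the scales drops out.
A change of 1°R is a change of 5/9 K, so 26.72 × 5/9 = 14.844.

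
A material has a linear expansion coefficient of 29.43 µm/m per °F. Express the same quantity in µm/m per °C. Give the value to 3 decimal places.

The quantity depends on a temperature interval, so only the ratio of degree sizes applies; the offset between the scales is irrelevant.
A change of 1°C is a change of 1.8°F, so per °C the value is 29.43 × 1.8 = 52.974.

52.974 µm/m per °C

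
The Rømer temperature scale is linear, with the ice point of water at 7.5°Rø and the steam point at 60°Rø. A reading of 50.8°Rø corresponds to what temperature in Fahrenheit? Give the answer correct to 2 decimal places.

180.46°F

Linear interpolation between the fixed points: C = (50.8 - 7.5) × 100 / (60 - 7.5) = 82.4762°C.
Then 82.4762 × 1.8 + 32 = 180.46°F.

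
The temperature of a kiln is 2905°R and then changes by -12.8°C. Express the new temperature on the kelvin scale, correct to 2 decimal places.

1601.09 K

Initial temperature in Celsius: (2905 - 491.67) × 5/9 = 1340.7389°C.
Final Celsius temperature: 1340.7389 - 12.8000 = 1327.9389°C.
In kelvin: 1327.9389 + 273.15 = 1601.09 K.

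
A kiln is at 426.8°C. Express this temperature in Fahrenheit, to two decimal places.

In Fahrenheit: 426.8000 × 1.8 + 32 = 800.24°F.

800.24°F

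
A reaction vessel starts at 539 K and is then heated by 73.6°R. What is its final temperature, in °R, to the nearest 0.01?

1043.80°R

Initial temperature in Celsius: 539 - 273.15 = 265.8500°C.
The 73.6°R change is an interval, so only the factor 5/9 applies: +73.6 × 5/9 = +40.8889°C.
Final Celsius temperature: 265.8500 + 40.8889 = 306.7389°C.
In Rankine: 306.7389 × 1.8 + 491.67 = 1043.80°R.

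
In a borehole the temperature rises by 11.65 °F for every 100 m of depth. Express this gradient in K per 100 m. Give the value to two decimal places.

Since only a temperature interval is involved, the additive offset between the scales drops out.
A change of 1°F is a change of 5/9 K, so 11.65 × 5/9 = 6.47.

6.47 K/100 m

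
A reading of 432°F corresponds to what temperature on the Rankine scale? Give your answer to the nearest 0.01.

891.67°R

In Celsius: (432 - 32) × 5/9 = 222.2222°C.
In Rankine: 222.2222 × 1.8 + 491.67 = 891.67°R.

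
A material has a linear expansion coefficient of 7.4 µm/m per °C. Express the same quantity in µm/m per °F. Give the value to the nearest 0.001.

Since only a temperature interval is involved, the additive offset between the scales drops out.
A change of 1°F is a change of 5/9°C, so per °F the value is 7.4 × 5/9 = 4.111.

4.111 µm/m per °F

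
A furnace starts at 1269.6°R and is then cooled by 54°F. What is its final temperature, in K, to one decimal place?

675.3 K

Initial temperature in Celsius: (1269.6 - 491.67) × 5/9 = 432.1833°C.
The 54°F change is an interval, so only the factor 5/9 applies: -54 × 5/9 = -30.0000°C.
Final Celsius temperature: 432.1833 - 30.0000 = 402.1833°C.
In kelvin: 402.1833 + 273.15 = 675.3 K.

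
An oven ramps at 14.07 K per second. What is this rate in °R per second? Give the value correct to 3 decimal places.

The quantity depends on a temperature interval, so only the ratio of degree sizes applies; the offset between the scales is irrelevant.
A change of 1 K is a change of 1.8°R, so 14.07 × 1.8 = 25.326.

25.326 °R/second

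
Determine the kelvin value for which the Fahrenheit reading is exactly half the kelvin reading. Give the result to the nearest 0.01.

353.59 K

Let K be the kelvin reading. The Fahrenheit reading is F = 1.8·K - 459.67.
Require F = 0.5·K: 1.8·K - 459.67 = 0.5·K.
(1.3)·K = 459.67  ⇒  K = 353.59.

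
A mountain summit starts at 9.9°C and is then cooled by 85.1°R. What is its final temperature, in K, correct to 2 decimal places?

235.77 K

The 85.1°R change is an interval, so only the factor 5/9 applies: -85.1 × 5/9 = -47.2778°C.
Final Celsius temperature: 9.9000 - 47.2778 = -37.3778°C.
In kelvin: -37.3778 + 273.15 = 235.77 K.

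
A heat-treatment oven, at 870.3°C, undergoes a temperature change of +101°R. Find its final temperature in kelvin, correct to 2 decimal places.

The 101°R change is an interval, so only the factor 5/9 applies: +101 × 5/9 = +56.1111°C.
Final Celsius temperature: 870.3000 + 56.1111 = 926.4111°C.
In kelvin: 926.4111 + 273.15 = 1199.56 K.

1199.56 K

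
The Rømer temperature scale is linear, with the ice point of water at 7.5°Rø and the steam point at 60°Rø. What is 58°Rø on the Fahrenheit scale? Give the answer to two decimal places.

Linear interpolation between the fixed points: C = (58 - 7.5) × 100 / (60 - 7.5) = 96.1905°C.
Then 96.1905 × 1.8 + 32 = 205.14°F.

205.14°F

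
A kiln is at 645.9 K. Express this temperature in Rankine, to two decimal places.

In Celsius: 645.9 - 273.15 = 372.7500°C.
In Rankine: 372.7500 × 1.8 + 491.67 = 1162.62°R.

1162.62°R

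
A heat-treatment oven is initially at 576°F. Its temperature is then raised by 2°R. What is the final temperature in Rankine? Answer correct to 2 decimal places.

Initial temperature in Celsius: (576 - 32) × 5/9 = 302.2222°C.
The 2°R change is an interval, so only the factor 5/9 applies: +2 × 5/9 = +1.1111°C.
Final Celsius temperature: 302.2222 + 1.1111 = 303.3333°C.
In Rankine: 303.3333 × 1.8 + 491.67 = 1037.67°R.

1037.67°R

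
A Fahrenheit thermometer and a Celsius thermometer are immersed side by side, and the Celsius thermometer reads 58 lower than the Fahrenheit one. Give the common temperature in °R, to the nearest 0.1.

Let x be the Fahrenheit reading; then the Celsius reading is 5/9·x - 17.7778.
(5/9·x - 17.7778) - x = -58  ⇒  (-4/9)·x = -40.2222  ⇒  x = 90.5000°F.
In Celsius: (90.5 - 32) × 5/9 = 32.5000°C.
In Rankine: 32.5000 × 1.8 + 491.67 = 550.2°R.

550.2°R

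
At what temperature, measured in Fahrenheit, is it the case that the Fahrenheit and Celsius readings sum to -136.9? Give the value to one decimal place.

Let F be the Fahrenheit reading. The Celsius reading is C = 5/9·F - 17.7778.
Require F + C = -136.9: (14/9)·F - 17.7778 = -136.9.
F = (-136.9 + 17.7778) / (14/9) = -76.6.

-76.6°F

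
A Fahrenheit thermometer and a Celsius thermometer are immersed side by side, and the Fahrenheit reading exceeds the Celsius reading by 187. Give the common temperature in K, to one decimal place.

466.9 K

Let x be the Fahrenheit reading; then the Celsius reading is 5/9·x - 17.7778.
(5/9·x - 17.7778) - x = -187  ⇒  (-4/9)·x = -169.222  ⇒  x = 380.7500°F.
In Celsius: (380.75 - 32) × 5/9 = 193.7500°C.
In kelvin: 193.7500 + 273.15 = 466.9 K.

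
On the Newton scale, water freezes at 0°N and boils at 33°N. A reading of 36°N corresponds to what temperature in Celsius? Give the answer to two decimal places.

109.09°C

Linear interpolation between the fixed points: C = (36 - 0) × 100 / (33 - 0) = 109.0909°C.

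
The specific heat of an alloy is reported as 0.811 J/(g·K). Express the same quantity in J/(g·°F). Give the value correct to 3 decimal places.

0.451 J/(g·°F)

Since only a temperature interval is involved, the additive offset between the scales drops out.
A change of 1°F is a change of 5/9 K, so per °F the value is 0.811 × 5/9 = 0.451.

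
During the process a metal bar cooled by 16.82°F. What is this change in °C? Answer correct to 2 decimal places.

Only the scale ratio 5/9 matters for a change in temperature.
16.82 × 5/9 = 9.34.

9.34°C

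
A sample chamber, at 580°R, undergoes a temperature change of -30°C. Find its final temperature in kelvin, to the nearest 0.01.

Initial temperature in Celsius: (580 - 491.67) × 5/9 = 49.0722°C.
Final Celsius temperature: 49.0722 - 30.0000 = 19.0722°C.
In kelvin: 19.0722 + 273.15 = 292.22 K.

292.22 K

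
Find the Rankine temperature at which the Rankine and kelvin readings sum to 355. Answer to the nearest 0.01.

Let R be the Rankine reading. The kelvin reading is K = 5/9·R.
Require R + K = 355: (14/9)·R = 355.
R = (355) / (14/9) = 228.21.

228.21°R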